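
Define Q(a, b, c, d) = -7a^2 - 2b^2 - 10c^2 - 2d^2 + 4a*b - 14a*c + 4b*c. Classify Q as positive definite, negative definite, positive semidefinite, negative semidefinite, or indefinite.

Write A = [[-7, 2, -7, 0], [2, -2, 2, 0], [-7, 2, -10, 0], [0, 0, 0, -2]].
Congruent diagonalization of A (simultaneous row and column reduction) yields pivots -7, -10/7, -3, -2.
That gives 4 negative pivots.
Hence Q is negative definite.

negative definite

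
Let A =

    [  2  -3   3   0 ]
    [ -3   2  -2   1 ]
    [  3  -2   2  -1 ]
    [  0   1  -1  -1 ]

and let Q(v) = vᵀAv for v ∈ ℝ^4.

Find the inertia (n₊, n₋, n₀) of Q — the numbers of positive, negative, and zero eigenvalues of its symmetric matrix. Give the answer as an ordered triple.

Row-reducing A symmetrically gives the diagonal entries 2, -5/2, 0, -3/5.
That gives 1 positive, 2 negative, 1 zero pivots.

(1, 2, 1)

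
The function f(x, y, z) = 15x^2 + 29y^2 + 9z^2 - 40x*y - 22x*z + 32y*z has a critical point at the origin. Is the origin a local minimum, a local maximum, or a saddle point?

local minimum

The Hessian at the origin is H = [[30, -40, -22], [-40, 58, 32], [-22, 32, 18]].
Symmetric row and column elimination reduces H to a congruent diagonal form with pivots 30, 14/3, 12/35.
Counting signs: 3 positive.
H is positive definite, so the origin is a strict local minimum.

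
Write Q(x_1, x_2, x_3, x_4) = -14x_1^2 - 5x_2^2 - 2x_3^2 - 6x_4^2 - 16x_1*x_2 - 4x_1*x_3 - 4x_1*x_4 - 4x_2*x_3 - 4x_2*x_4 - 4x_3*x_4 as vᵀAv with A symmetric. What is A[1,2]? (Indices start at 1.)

The coefficient of x_1·x_2 in Q is -16. For a symmetric A this equals A[1,2] + A[2,1] = 2·A[1,2].
So A[1,2] = -16/2 = -8.

-8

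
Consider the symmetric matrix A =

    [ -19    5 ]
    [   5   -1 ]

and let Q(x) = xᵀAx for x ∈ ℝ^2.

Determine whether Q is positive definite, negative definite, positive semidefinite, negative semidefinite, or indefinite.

For the 2×2 matrix [[-19, 5], [5, -1]]: det = -19·-1 − (5)² = -6, trace = -20.
det < 0 so the eigenvalues have opposite signs; the form is indefinite.

indefinite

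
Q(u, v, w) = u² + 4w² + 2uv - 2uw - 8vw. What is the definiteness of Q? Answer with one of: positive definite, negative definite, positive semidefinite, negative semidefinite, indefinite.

indefinite

The symmetric matrix is A = [[1, 1, -1], [1, 0, -4], [-1, -4, 4]].
Applying the same elementary operations to the rows and columns of A produces a congruent diagonal matrix with entries 1, -1, 12.
That gives 2 positive, 1 negative pivots.
Hence Q is indefinite.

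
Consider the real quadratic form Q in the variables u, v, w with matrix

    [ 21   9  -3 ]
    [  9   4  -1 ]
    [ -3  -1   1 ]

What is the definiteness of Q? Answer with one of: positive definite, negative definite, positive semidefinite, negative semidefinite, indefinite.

positive semidefinite

Row-reducing A symmetrically gives the diagonal entries 21, 1/7, 0.
That gives 2 positive, 1 zero pivots.
Hence Q is positive semidefinite.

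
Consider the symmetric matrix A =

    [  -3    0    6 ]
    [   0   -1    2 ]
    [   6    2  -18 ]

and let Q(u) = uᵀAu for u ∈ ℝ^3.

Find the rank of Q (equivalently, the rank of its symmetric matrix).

Congruent diagonalization of A (simultaneous row and column reduction) yields pivots -3, -1, -2.
Counting signs: 3 negative.
The rank is the number of nonzero pivots: 3.

3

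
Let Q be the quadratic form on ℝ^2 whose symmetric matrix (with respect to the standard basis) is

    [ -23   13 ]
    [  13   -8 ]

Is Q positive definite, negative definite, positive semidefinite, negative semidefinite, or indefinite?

Leading principal minors: Δ_1 = -23, Δ_2 = 15.
The signs alternate starting with Δ_1 < 0, so by Sylvester's criterion Q is negative definite.

negative definite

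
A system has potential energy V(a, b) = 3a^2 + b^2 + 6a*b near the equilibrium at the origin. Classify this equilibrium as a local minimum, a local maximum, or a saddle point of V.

saddle point

The Hessian at the origin is H = [[6, 6], [6, 2]].
det H = 6·2 − (6)² = -24 < 0, so H is indefinite.
Therefore the origin is a saddle point.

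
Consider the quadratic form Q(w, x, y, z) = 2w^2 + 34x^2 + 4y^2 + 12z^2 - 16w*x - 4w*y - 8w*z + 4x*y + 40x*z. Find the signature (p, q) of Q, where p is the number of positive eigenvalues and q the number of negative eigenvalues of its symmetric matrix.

The associated matrix is A = [[2, -8, -2, -4], [-8, 34, 2, 20], [-2, 2, 4, 0], [-4, 20, 0, 12]].
Congruent diagonalization of A (simultaneous row and column reduction) yields pivots 2, 2, -16, 0.
That gives 2 positive, 1 negative, 1 zero pivots.

(2, 1)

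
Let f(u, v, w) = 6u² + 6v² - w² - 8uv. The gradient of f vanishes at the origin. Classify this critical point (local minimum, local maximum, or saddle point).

saddle point

The Hessian at the origin is H = [[12, -8, 0], [-8, 12, 0], [0, 0, -2]].
Row-reducing H symmetrically gives the diagonal entries 12, 20/3, -2.
Counting signs: 2 positive, 1 negative.
H is indefinite, so the origin is a saddle point.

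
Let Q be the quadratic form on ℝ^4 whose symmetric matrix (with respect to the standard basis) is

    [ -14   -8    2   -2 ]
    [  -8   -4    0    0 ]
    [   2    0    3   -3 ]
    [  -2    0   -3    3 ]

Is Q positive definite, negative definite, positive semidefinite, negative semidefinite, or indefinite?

indefinite

Applying the same elementary operations to the rows and columns of A produces a congruent diagonal matrix with entries -14, 4/7, 1, 0.
That gives 2 positive, 1 negative, 1 zero pivots.
Hence Q is indefinite.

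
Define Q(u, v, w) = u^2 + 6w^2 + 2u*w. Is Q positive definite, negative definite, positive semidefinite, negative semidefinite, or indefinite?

positive semidefinite

The associated matrix is A = [[1, 0, 1], [0, 0, 0], [1, 0, 6]].
Symmetric row and column elimination reduces A to a congruent diagonal form with pivots 1, 0, 5.
That gives 2 positive, 1 zero pivots.
Hence Q is positive semidefinite.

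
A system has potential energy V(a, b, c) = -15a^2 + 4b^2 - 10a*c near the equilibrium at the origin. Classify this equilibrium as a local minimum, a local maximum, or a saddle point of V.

The Hessian at the origin is H = [[-30, 0, -10], [0, 8, 0], [-10, 0, 0]].
Symmetric row and column elimination reduces H to a congruent diagonal form with pivots -30, 8, 10/3.
That gives 2 positive, 1 negative pivots.
H is indefinite, so the origin is a saddle point.

saddle point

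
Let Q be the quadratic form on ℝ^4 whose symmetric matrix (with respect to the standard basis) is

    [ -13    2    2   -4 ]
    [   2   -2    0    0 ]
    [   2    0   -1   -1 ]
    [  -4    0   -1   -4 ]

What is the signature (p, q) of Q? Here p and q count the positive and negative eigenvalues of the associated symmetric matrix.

An LDLᵀ factorisation of A has diagonal entries -13, -22/13, -7/11, 15/7.
That gives 1 positive, 3 negative pivots.

(1, 3)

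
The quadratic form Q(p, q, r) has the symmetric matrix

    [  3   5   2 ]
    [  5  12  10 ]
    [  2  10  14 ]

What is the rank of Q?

3

Congruent diagonalization of A (simultaneous row and column reduction) yields pivots 3, 11/3, 6/11.
Counting signs: 3 positive.
The rank is the number of nonzero pivots: 3.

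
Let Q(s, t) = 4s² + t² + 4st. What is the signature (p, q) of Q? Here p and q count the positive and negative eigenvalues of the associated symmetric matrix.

The associated matrix is A = [[4, 2], [2, 1]].
Symmetric row and column elimination reduces A to a congruent diagonal form with pivots 4, 0.
So there are 1 positive, 1 zero pivots.

(1, 0)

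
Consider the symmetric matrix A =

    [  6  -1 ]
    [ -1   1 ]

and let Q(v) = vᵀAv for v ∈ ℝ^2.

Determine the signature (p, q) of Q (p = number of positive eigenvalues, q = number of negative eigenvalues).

(2, 0)

Symmetric row and column elimination reduces A to a congruent diagonal form with pivots 6, 5/6.
That gives 2 positive pivots.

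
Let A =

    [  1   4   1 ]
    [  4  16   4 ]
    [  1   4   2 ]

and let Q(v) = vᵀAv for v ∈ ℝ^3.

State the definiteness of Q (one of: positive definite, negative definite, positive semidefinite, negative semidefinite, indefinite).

Congruent diagonalization of A (simultaneous row and column reduction) yields pivots 1, 0, 1.
Counting signs: 2 positive, 1 zero.
Hence Q is positive semidefinite.

positive semidefinite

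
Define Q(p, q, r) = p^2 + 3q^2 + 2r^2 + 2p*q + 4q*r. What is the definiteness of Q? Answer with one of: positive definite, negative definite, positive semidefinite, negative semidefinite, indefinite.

positive semidefinite

The associated matrix is A = [[1, 1, 0], [1, 3, 2], [0, 2, 2]].
Row-reducing A symmetrically gives the diagonal entries 1, 2, 0.
So there are 2 positive, 1 zero pivots.
Hence Q is positive semidefinite.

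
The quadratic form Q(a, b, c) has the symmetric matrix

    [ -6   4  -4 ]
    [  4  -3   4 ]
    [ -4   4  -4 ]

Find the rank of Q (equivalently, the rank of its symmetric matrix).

Applying the same elementary operations to the rows and columns of A produces a congruent diagonal matrix with entries -6, -1/3, 4.
That gives 1 positive, 2 negative pivots.
The rank is the number of nonzero pivots: 3.

3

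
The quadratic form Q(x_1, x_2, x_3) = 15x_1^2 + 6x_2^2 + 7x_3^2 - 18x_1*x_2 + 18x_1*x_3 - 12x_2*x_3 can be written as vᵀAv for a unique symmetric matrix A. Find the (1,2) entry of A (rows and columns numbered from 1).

-9

The coefficient of x_1·x_2 in Q is -18. For a symmetric A this equals A[1,2] + A[2,1] = 2·A[1,2].
So A[1,2] = -18/2 = -9.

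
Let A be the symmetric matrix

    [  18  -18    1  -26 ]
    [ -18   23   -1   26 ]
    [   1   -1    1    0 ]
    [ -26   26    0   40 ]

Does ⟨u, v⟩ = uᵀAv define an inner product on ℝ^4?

yes

Leading principal minors: Δ_1 = 18, Δ_2 = 90, Δ_3 = 85, Δ_4 = 20.
All leading principal minors are positive, so by Sylvester's criterion Q is positive definite.
⟨·,·⟩ is an inner product exactly when A is positive definite.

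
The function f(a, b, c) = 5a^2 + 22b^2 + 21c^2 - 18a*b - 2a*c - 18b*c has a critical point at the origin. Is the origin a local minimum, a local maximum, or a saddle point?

local minimum

The Hessian at the origin is H = [[10, -18, -2], [-18, 44, -18], [-2, -18, 42]].
Applying the same elementary operations to the rows and columns of H produces a congruent diagonal matrix with entries 10, 58/5, 40/29.
So there are 3 positive pivots.
H is positive definite, so the origin is a strict local minimum.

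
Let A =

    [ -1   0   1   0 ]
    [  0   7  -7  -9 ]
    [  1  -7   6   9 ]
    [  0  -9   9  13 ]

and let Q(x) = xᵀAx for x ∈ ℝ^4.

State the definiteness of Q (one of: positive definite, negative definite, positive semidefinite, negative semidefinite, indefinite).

Row-reducing A symmetrically gives the diagonal entries -1, 7, 0, 10/7.
That gives 2 positive, 1 negative, 1 zero pivots.
Hence Q is indefinite.

indefinite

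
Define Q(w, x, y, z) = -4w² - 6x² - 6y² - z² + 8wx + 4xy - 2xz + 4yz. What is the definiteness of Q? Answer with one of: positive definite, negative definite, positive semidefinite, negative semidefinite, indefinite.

negative definite

The symmetric matrix of Q is A = [[-4, 4, 0, 0], [4, -6, 2, -1], [0, 2, -6, 2], [0, -1, 2, -1]].
Leading principal minors: Δ_1 = -4, Δ_2 = 8, Δ_3 = -32, Δ_4 = 8.
The signs alternate starting with Δ_1 < 0, so by Sylvester's criterion Q is negative definite.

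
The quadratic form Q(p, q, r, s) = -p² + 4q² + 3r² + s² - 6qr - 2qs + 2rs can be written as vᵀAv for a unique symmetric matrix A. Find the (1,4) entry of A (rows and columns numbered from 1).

0

The coefficient of p·s in Q is 0. For a symmetric A this equals A[1,4] + A[4,1] = 2·A[1,4].
So A[1,4] = 0/2 = 0.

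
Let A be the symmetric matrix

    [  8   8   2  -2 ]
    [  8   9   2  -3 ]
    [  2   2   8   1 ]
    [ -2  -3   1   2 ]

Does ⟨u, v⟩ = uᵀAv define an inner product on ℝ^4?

yes

Leading principal minors: Δ_1 = 8, Δ_2 = 8, Δ_3 = 60, Δ_4 = 12.
All leading principal minors are positive, so by Sylvester's criterion Q is positive definite.
⟨·,·⟩ is an inner product exactly when A is positive definite.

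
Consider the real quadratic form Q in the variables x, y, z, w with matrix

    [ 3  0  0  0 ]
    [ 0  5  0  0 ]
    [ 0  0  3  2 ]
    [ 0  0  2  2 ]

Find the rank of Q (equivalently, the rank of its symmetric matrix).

Applying the same elementary operations to the rows and columns of A produces a congruent diagonal matrix with entries 3, 5, 3, 2/3.
That gives 4 positive pivots.
The rank is the number of nonzero pivots: 4.

4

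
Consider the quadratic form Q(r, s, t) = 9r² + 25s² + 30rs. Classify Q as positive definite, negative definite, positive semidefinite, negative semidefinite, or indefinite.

positive semidefinite

The symmetric matrix is A = [[9, 15, 0], [15, 25, 0], [0, 0, 0]].
Applying the same elementary operations to the rows and columns of A produces a congruent diagonal matrix with entries 9, 0, 0.
Counting signs: 1 positive, 2 zero.
Hence Q is positive semidefinite.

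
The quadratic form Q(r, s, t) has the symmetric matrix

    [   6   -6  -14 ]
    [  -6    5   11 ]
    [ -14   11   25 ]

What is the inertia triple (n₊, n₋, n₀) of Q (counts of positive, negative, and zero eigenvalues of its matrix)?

Congruent diagonalization of A (simultaneous row and column reduction) yields pivots 6, -1, 4/3.
So there are 2 positive, 1 negative pivots.

(2, 1, 0)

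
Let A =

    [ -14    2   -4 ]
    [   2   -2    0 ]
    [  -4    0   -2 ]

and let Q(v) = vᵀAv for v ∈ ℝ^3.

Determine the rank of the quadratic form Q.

Congruent diagonalization of A (simultaneous row and column reduction) yields pivots -14, -12/7, -2/3.
Counting signs: 3 negative.
The rank is the number of nonzero pivots: 3.

3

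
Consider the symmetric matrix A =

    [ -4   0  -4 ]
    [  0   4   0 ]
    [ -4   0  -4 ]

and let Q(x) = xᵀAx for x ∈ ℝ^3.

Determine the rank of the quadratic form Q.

2

Symmetric row and column elimination reduces A to a congruent diagonal form with pivots -4, 4, 0.
That gives 1 positive, 1 negative, 1 zero pivots.
The rank is the number of nonzero pivots: 2.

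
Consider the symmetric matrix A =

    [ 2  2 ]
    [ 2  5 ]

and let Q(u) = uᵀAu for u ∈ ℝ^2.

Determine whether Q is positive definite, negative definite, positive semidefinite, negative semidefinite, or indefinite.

positive definite

For the 2×2 matrix [[2, 2], [2, 5]]: det = 2·5 − (2)² = 6, trace = 7.
det > 0 so both eigenvalues share the sign of the trace; trace = 7 > 0 ⇒ both positive.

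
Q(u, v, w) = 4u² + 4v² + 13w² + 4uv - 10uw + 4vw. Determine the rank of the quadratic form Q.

The symmetric matrix is A = [[4, 2, -5], [2, 4, 2], [-5, 2, 13]].
Symmetric row and column elimination reduces A to a congruent diagonal form with pivots 4, 3, 0.
So there are 2 positive, 1 zero pivots.
The rank is the number of nonzero pivots: 2.

2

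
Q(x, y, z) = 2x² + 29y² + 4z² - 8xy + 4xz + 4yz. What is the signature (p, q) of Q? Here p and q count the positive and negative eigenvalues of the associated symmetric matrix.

The symmetric matrix is A = [[2, -4, 2], [-4, 29, 2], [2, 2, 4]].
Row-reducing A symmetrically gives the diagonal entries 2, 21, 2/7.
That gives 3 positive pivots.

(3, 0)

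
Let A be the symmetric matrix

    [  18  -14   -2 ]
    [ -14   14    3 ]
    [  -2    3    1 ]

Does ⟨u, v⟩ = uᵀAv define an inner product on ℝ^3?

yes

Symmetric row and column elimination reduces A to a congruent diagonal form with pivots 18, 28/9, 3/28.
Counting signs: 3 positive.
Hence Q is positive definite.
⟨·,·⟩ is an inner product exactly when A is positive definite.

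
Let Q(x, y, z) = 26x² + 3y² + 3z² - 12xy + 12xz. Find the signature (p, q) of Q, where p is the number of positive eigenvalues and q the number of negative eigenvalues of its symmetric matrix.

(3, 0)

The associated matrix is A = [[26, -6, 6], [-6, 3, 0], [6, 0, 3]].
Symmetric row and column elimination reduces A to a congruent diagonal form with pivots 26, 21/13, 3/7.
Counting signs: 3 positive.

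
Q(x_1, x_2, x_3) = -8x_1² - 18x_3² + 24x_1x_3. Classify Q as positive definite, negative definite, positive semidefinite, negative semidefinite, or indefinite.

Write A = [[-8, 0, 12], [0, 0, 0], [12, 0, -18]].
Applying the same elementary operations to the rows and columns of A produces a congruent diagonal matrix with entries -8, 0, 0.
That gives 1 negative, 2 zero pivots.
Hence Q is negative semidefinite.

negative semidefinite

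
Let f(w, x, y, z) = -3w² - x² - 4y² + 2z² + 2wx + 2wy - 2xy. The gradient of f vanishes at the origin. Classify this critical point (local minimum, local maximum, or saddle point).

The Hessian at the origin is H = [[-6, 2, 2, 0], [2, -2, -2, 0], [2, -2, -8, 0], [0, 0, 0, 4]].
An LDLᵀ factorisation of H has diagonal entries -6, -4/3, -6, 4.
So there are 1 positive, 3 negative pivots.
H is indefinite, so the origin is a saddle point.

saddle point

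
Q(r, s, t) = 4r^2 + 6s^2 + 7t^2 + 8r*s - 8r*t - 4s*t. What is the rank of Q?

The associated matrix is A = [[4, 4, -4], [4, 6, -2], [-4, -2, 7]].
Congruent diagonalization of A (simultaneous row and column reduction) yields pivots 4, 2, 1.
Counting signs: 3 positive.
The rank is the number of nonzero pivots: 3.

3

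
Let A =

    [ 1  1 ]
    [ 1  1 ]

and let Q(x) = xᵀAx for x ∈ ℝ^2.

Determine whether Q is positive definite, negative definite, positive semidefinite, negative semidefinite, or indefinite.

For the 2×2 matrix [[1, 1], [1, 1]]: det = 1·1 − (1)² = 0, trace = 2.
det = 0 so one eigenvalue is zero; the form is semidefinite with the sign of the trace.

positive semidefinite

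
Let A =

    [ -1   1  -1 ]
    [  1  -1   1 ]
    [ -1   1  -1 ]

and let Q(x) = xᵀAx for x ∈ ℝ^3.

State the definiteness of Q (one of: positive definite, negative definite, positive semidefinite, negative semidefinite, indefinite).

negative semidefinite

Congruent diagonalization of A (simultaneous row and column reduction) yields pivots -1, 0, 0.
Counting signs: 1 negative, 2 zero.
Hence Q is negative semidefinite.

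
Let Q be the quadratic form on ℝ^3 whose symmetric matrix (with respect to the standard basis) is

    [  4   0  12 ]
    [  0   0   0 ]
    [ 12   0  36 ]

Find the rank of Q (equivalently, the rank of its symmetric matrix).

1

Symmetric row and column elimination reduces A to a congruent diagonal form with pivots 4, 0, 0.
That gives 1 positive, 2 zero pivots.
The rank is the number of nonzero pivots: 1.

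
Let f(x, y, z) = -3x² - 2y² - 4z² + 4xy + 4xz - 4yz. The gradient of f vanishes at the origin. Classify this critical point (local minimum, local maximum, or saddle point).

local maximum

The Hessian at the origin is H = [[-6, 4, 4], [4, -4, -4], [4, -4, -8]].
An LDLᵀ factorisation of H has diagonal entries -6, -4/3, -4.
Counting signs: 3 negative.
H is negative definite, so the origin is a strict local maximum.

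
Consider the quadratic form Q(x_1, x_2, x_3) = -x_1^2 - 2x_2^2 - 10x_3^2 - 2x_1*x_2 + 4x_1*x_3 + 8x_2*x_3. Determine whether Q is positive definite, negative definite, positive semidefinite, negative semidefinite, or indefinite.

negative definite

The symmetric matrix of Q is A = [[-1, -1, 2], [-1, -2, 4], [2, 4, -10]].
Leading principal minors: Δ_1 = -1, Δ_2 = 1, Δ_3 = -2.
The signs alternate starting with Δ_1 < 0, so by Sylvester's criterion Q is negative definite.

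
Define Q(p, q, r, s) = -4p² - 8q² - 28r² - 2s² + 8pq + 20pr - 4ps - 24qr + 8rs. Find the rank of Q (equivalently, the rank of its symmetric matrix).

The associated matrix is A = [[-4, 4, 10, -2], [4, -8, -12, 0], [10, -12, -28, 4], [-2, 0, 4, -2]].
Symmetric row and column elimination reduces A to a congruent diagonal form with pivots -4, -4, -2, 0.
So there are 3 negative, 1 zero pivots.
The rank is the number of nonzero pivots: 3.

3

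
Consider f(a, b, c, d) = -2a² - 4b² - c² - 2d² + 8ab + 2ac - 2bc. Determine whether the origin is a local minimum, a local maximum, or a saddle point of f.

saddle point

The Hessian at the origin is H = [[-4, 8, 2, 0], [8, -8, -2, 0], [2, -2, -2, 0], [0, 0, 0, -4]].
Row-reducing H symmetrically gives the diagonal entries -4, 8, -3/2, -4.
That gives 1 positive, 3 negative pivots.
H is indefinite, so the origin is a saddle point.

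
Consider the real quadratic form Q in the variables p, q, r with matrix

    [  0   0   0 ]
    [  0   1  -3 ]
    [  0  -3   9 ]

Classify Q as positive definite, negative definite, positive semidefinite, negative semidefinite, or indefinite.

Row-reducing A symmetrically gives the diagonal entries 0, 1, 0.
Counting signs: 1 positive, 2 zero.
Hence Q is positive semidefinite.

positive semidefinite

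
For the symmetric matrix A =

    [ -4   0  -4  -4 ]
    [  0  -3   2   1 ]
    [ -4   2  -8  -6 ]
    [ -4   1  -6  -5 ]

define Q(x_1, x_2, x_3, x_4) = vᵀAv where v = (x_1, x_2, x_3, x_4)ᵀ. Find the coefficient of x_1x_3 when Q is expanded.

-8

The coefficient of x_1x_3 is A[1,3] + A[3,1] = 2·(-4) = -8.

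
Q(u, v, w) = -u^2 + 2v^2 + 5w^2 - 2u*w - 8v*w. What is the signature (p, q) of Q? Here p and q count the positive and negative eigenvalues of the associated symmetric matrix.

(1, 2)

The associated matrix is A = [[-1, 0, -1], [0, 2, -4], [-1, -4, 5]].
Congruent diagonalization of A (simultaneous row and column reduction) yields pivots -1, 2, -2.
Counting signs: 1 positive, 2 negative.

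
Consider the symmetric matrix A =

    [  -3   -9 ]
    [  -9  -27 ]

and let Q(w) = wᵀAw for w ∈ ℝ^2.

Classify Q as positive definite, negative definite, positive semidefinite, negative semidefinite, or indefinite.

negative semidefinite

Applying the same elementary operations to the rows and columns of A produces a congruent diagonal matrix with entries -3, 0.
That gives 1 negative, 1 zero pivots.
Hence Q is negative semidefinite.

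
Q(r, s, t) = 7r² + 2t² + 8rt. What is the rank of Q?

2

Write A = [[7, 0, 4], [0, 0, 0], [4, 0, 2]].
Applying the same elementary operations to the rows and columns of A produces a congruent diagonal matrix with entries 7, 0, -2/7.
That gives 1 positive, 1 negative, 1 zero pivots.
The rank is the number of nonzero pivots: 2.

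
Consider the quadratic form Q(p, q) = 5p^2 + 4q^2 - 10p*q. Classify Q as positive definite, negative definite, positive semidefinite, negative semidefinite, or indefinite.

The symmetric matrix is A = [[5, -5], [-5, 4]].
Congruent diagonalization of A (simultaneous row and column reduction) yields pivots 5, -1.
Counting signs: 1 positive, 1 negative.
Hence Q is indefinite.

indefinite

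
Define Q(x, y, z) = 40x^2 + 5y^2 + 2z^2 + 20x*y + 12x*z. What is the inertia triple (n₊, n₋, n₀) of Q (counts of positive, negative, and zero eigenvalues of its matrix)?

Write A = [[40, 10, 6], [10, 5, 0], [6, 0, 2]].
Symmetric row and column elimination reduces A to a congruent diagonal form with pivots 40, 5/2, 1/5.
So there are 3 positive pivots.

(3, 0, 0)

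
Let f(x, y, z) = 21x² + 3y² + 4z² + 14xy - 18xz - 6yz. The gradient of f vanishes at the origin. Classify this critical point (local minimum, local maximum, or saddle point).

local minimum

The Hessian at the origin is H = [[42, 14, -18], [14, 6, -6], [-18, -6, 8]].
Applying the same elementary operations to the rows and columns of H produces a congruent diagonal matrix with entries 42, 4/3, 2/7.
Counting signs: 3 positive.
H is positive definite, so the origin is a strict local minimum.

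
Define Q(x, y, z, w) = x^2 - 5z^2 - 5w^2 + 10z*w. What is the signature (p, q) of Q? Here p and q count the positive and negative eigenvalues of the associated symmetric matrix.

(1, 1)

Write A = [[1, 0, 0, 0], [0, 0, 0, 0], [0, 0, -5, 5], [0, 0, 5, -5]].
Congruent diagonalization of A (simultaneous row and column reduction) yields pivots 1, 0, -5, 0.
That gives 1 positive, 1 negative, 2 zero pivots.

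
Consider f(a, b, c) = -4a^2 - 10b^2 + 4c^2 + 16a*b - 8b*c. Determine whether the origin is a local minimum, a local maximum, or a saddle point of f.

saddle point

The Hessian at the origin is H = [[-8, 16, 0], [16, -20, -8], [0, -8, 8]].
Row-reducing H symmetrically gives the diagonal entries -8, 12, 8/3.
That gives 2 positive, 1 negative pivots.
H is indefinite, so the origin is a saddle point.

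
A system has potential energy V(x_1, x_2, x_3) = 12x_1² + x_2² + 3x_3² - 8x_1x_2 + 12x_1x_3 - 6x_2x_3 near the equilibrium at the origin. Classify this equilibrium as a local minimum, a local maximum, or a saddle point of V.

saddle point

The Hessian at the origin is H = [[24, -8, 12], [-8, 2, -6], [12, -6, 6]].
An LDLᵀ factorisation of H has diagonal entries 24, -2/3, 6.
Counting signs: 2 positive, 1 negative.
H is indefinite, so the origin is a saddle point.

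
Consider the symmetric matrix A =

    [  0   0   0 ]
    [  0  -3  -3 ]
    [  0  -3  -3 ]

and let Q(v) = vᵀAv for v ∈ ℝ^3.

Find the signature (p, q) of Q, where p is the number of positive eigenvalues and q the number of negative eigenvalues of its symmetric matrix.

Congruent diagonalization of A (simultaneous row and column reduction) yields pivots 0, -3, 0.
So there are 1 negative, 2 zero pivots.

(0, 1)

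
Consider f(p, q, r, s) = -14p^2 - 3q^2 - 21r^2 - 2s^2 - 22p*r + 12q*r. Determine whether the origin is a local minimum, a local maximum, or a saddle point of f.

The Hessian at the origin is H = [[-28, 0, -22, 0], [0, -6, 12, 0], [-22, 12, -42, 0], [0, 0, 0, -4]].
Applying the same elementary operations to the rows and columns of H produces a congruent diagonal matrix with entries -28, -6, -5/7, -4.
That gives 4 negative pivots.
H is negative definite, so the origin is a strict local maximum.

local maximum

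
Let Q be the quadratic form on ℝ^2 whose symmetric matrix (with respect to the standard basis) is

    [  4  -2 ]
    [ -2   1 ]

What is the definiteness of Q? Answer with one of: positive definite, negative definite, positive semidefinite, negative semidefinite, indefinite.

positive semidefinite

For the 2×2 matrix [[4, -2], [-2, 1]]: det = 4·1 − (-2)² = 0, trace = 5.
det = 0 so one eigenvalue is zero; the form is semidefinite with the sign of the trace.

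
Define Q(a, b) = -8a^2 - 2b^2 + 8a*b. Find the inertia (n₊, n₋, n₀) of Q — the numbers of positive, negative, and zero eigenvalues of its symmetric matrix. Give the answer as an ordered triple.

The symmetric matrix is A = [[-8, 4], [4, -2]].
Congruent diagonalization of A (simultaneous row and column reduction) yields pivots -8, 0.
Counting signs: 1 negative, 1 zero.

(0, 1, 1)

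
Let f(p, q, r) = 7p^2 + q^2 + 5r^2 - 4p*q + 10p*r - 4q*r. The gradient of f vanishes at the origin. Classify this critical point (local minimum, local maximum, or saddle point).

The Hessian at the origin is H = [[14, -4, 10], [-4, 2, -4], [10, -4, 10]].
Symmetric row and column elimination reduces H to a congruent diagonal form with pivots 14, 6/7, 4/3.
So there are 3 positive pivots.
H is positive definite, so the origin is a strict local minimum.

local minimum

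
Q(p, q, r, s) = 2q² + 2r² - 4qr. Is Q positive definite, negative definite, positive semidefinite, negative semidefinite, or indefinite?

The associated matrix is A = [[0, 0, 0, 0], [0, 2, -2, 0], [0, -2, 2, 0], [0, 0, 0, 0]].
Symmetric row and column elimination reduces A to a congruent diagonal form with pivots 0, 2, 0, 0.
So there are 1 positive, 3 zero pivots.
Hence Q is positive semidefinite.

positive semidefinite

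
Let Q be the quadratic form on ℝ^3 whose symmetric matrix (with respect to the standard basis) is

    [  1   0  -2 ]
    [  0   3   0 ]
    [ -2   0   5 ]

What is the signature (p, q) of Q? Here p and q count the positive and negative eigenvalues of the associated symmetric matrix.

(3, 0)

Row-reducing A symmetrically gives the diagonal entries 1, 3, 1.
So there are 3 positive pivots.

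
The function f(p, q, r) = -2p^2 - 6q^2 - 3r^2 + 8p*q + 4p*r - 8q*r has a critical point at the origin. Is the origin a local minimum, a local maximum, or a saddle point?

The Hessian at the origin is H = [[-4, 8, 4], [8, -12, -8], [4, -8, -6]].
Congruent diagonalization of H (simultaneous row and column reduction) yields pivots -4, 4, -2.
That gives 1 positive, 2 negative pivots.
H is indefinite, so the origin is a saddle point.

saddle point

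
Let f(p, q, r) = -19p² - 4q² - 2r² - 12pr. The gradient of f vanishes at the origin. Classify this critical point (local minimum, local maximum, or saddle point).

local maximum

The Hessian at the origin is H = [[-38, 0, -12], [0, -8, 0], [-12, 0, -4]].
An LDLᵀ factorisation of H has diagonal entries -38, -8, -4/19.
Counting signs: 3 negative.
H is negative definite, so the origin is a strict local maximum.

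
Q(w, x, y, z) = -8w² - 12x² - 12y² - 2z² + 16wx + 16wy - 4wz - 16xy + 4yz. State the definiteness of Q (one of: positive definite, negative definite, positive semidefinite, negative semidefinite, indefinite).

negative definite

The symmetric matrix is A = [[-8, 8, 8, -2], [8, -12, -8, 0], [8, -8, -12, 2], [-2, 0, 2, -2]].
Row-reducing A symmetrically gives the diagonal entries -8, -4, -4, -1/2.
That gives 4 negative pivots.
Hence Q is negative definite.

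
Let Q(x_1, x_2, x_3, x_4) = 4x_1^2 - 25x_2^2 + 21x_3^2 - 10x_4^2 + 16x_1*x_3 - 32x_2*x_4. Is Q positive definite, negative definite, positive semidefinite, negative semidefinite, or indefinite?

Write A = [[4, 0, 8, 0], [0, -25, 0, -16], [8, 0, 21, 0], [0, -16, 0, -10]].
Applying the same elementary operations to the rows and columns of A produces a congruent diagonal matrix with entries 4, -25, 5, 6/25.
Counting signs: 3 positive, 1 negative.
Hence Q is indefinite.

indefinite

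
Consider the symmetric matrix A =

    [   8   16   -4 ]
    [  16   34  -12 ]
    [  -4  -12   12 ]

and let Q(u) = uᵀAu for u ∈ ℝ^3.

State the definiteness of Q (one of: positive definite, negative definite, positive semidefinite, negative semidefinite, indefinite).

positive definite

Applying the same elementary operations to the rows and columns of A produces a congruent diagonal matrix with entries 8, 2, 2.
Counting signs: 3 positive.
Hence Q is positive definite.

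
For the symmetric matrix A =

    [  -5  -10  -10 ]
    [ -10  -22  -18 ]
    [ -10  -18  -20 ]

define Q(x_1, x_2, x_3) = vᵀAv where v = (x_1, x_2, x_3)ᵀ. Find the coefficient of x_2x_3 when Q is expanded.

The coefficient of x_2x_3 is A[2,3] + A[3,2] = 2·(-18) = -36.

-36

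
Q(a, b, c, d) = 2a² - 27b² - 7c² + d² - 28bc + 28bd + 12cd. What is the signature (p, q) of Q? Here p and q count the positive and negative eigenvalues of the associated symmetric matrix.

The symmetric matrix is A = [[2, 0, 0, 0], [0, -27, -14, 14], [0, -14, -7, 6], [0, 14, 6, 1]].
Congruent diagonalization of A (simultaneous row and column reduction) yields pivots 2, -27, 7/27, 15/7.
So there are 3 positive, 1 negative pivots.

(3, 1)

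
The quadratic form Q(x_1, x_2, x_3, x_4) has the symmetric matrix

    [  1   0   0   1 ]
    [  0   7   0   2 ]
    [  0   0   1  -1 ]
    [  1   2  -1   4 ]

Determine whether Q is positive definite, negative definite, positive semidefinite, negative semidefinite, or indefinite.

Leading principal minors: Δ_1 = 1, Δ_2 = 7, Δ_3 = 7, Δ_4 = 10.
All leading principal minors are positive, so by Sylvester's criterion Q is positive definite.

positive definite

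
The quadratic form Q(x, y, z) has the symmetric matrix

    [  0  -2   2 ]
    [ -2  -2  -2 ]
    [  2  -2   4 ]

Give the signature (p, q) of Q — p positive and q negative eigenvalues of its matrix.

By Sylvester's law of inertia any congruent diagonalization of A has 1 positive, 2 negative and 0 zero entries.

(1, 2)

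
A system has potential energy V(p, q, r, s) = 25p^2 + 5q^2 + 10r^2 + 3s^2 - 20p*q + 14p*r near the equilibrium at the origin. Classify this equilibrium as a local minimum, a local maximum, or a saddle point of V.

local minimum

The Hessian at the origin is H = [[50, -20, 14, 0], [-20, 10, 0, 0], [14, 0, 20, 0], [0, 0, 0, 6]].
Congruent diagonalization of H (simultaneous row and column reduction) yields pivots 50, 2, 2/5, 6.
That gives 4 positive pivots.
H is positive definite, so the origin is a strict local minimum.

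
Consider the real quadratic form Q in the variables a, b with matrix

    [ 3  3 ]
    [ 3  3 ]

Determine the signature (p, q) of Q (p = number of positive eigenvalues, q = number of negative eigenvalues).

(1, 0)

Row-reducing A symmetrically gives the diagonal entries 3, 0.
Counting signs: 1 positive, 1 zero.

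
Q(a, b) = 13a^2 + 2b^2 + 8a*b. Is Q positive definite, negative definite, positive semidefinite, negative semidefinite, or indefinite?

positive definite

The symmetric matrix of Q is [[13, 4], [4, 2]].
For the 2×2 matrix [[13, 4], [4, 2]]: det = 13·2 − (4)² = 10, trace = 15.
det > 0 so both eigenvalues share the sign of the trace; trace = 15 > 0 ⇒ both positive.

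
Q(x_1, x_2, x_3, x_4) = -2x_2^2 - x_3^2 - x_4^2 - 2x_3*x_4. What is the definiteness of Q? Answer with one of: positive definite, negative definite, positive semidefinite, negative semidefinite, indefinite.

negative semidefinite

The symmetric matrix is A = [[0, 0, 0, 0], [0, -2, 0, 0], [0, 0, -1, -1], [0, 0, -1, -1]].
Row-reducing A symmetrically gives the diagonal entries 0, -2, -1, 0.
So there are 2 negative, 2 zero pivots.
Hence Q is negative semidefinite.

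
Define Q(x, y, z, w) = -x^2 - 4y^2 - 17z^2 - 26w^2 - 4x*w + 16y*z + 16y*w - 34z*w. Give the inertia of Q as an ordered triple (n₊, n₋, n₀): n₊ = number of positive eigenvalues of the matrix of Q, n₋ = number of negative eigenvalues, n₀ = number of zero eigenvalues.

(0, 4, 0)

Write A = [[-1, 0, 0, -2], [0, -4, 8, 8], [0, 8, -17, -17], [-2, 8, -17, -26]].
Symmetric row and column elimination reduces A to a congruent diagonal form with pivots -1, -4, -1, -5.
Counting signs: 4 negative.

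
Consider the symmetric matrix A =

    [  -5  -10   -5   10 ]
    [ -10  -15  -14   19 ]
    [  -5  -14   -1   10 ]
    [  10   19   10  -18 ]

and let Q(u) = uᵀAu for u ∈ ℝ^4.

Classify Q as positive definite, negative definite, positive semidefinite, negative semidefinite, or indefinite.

An LDLᵀ factorisation of A has diagonal entries -5, 5, 4/5, 1.
That gives 3 positive, 1 negative pivots.
Hence Q is indefinite.

indefinite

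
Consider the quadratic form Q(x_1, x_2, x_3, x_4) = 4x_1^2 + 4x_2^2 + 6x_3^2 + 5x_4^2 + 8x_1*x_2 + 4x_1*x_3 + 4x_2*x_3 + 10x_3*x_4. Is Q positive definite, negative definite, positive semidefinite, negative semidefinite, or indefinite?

The symmetric matrix is A = [[4, 4, 2, 0], [4, 4, 2, 0], [2, 2, 6, 5], [0, 0, 5, 5]].
Applying the same elementary operations to the rows and columns of A produces a congruent diagonal matrix with entries 4, 0, 5, 0.
Counting signs: 2 positive, 2 zero.
Hence Q is positive semidefinite.

positive semidefinite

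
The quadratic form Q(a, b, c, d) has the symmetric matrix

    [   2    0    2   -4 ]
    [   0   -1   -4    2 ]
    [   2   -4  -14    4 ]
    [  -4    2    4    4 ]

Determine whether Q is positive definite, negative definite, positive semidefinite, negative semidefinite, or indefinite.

Congruent diagonalization of A (simultaneous row and column reduction) yields pivots 2, -1, 0, 0.
Counting signs: 1 positive, 1 negative, 2 zero.
Hence Q is indefinite.

indefinite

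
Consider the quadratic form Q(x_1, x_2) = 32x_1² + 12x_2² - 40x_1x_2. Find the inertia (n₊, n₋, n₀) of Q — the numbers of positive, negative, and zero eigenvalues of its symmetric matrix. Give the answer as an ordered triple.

The associated matrix is A = [[32, -20], [-20, 12]].
An LDLᵀ factorisation of A has diagonal entries 32, -1/2.
Counting signs: 1 positive, 1 negative.

(1, 1, 0)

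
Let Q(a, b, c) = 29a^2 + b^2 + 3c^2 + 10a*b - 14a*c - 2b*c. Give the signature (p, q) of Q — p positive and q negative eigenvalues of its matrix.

(3, 0)

Write A = [[29, 5, -7], [5, 1, -1], [-7, -1, 3]].
An LDLᵀ factorisation of A has diagonal entries 29, 4/29, 1.
Counting signs: 3 positive.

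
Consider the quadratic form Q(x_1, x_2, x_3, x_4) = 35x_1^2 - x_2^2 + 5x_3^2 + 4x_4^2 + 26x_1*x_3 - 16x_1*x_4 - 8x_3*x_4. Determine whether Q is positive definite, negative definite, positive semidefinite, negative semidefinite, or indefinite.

Write A = [[35, 0, 13, -8], [0, -1, 0, 0], [13, 0, 5, -4], [-8, 0, -4, 4]].
Applying the same elementary operations to the rows and columns of A produces a congruent diagonal matrix with entries 35, -1, 6/35, -4.
That gives 2 positive, 2 negative pivots.
Hence Q is indefinite.

indefinite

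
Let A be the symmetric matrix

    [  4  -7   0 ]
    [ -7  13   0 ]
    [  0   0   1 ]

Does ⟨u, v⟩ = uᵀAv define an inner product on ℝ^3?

An LDLᵀ factorisation of A has diagonal entries 4, 3/4, 1.
Counting signs: 3 positive.
Hence Q is positive definite.
⟨·,·⟩ is an inner product exactly when A is positive definite.

yes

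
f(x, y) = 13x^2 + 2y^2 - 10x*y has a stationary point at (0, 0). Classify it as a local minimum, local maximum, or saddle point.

The Hessian at the origin is H = [[26, -10], [-10, 4]].
det H = 26·4 − (-10)² = 4 > 0 and H[1,1] = 26 > 0, so H is positive definite.
Therefore the origin is a local minimum.

local minimum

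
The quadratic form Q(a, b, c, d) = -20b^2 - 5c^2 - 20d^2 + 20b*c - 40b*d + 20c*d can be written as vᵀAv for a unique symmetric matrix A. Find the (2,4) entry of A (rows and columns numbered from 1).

-20

The coefficient of b·d in Q is -40. For a symmetric A this equals A[2,4] + A[4,2] = 2·A[2,4].
So A[2,4] = -40/2 = -20.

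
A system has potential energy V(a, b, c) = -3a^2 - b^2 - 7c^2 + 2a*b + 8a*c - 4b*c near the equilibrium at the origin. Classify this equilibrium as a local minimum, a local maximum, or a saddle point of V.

The Hessian at the origin is H = [[-6, 2, 8], [2, -2, -4], [8, -4, -14]].
An LDLᵀ factorisation of H has diagonal entries -6, -4/3, -2.
So there are 3 negative pivots.
H is negative definite, so the origin is a strict local maximum.

local maximum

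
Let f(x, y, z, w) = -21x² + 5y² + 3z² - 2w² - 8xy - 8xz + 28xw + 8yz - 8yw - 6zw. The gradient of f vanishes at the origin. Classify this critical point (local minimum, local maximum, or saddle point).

The Hessian at the origin is H = [[-42, -8, -8, 28], [-8, 10, 8, -8], [-8, 8, 6, -6], [28, -8, -6, -4]].
An LDLᵀ factorisation of H has diagonal entries -42, 242/21, -42/121, -10/21.
So there are 1 positive, 3 negative pivots.
H is indefinite, so the origin is a saddle point.

saddle point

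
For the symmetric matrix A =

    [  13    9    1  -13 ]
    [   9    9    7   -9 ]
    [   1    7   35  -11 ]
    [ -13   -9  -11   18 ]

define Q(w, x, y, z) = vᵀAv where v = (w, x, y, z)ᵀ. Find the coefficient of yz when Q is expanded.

-22

The coefficient of yz is A[3,4] + A[4,3] = 2·(-11) = -22.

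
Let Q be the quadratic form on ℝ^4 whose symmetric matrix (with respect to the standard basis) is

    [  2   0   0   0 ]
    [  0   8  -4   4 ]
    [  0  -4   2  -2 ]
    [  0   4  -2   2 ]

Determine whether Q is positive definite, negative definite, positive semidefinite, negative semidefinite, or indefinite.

Applying the same elementary operations to the rows and columns of A produces a congruent diagonal matrix with entries 2, 8, 0, 0.
Counting signs: 2 positive, 2 zero.
Hence Q is positive semidefinite.

positive semidefinite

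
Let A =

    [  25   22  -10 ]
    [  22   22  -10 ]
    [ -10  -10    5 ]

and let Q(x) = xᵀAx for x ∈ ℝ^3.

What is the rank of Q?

An LDLᵀ factorisation of A has diagonal entries 25, 66/25, 5/11.
Counting signs: 3 positive.
The rank is the number of nonzero pivots: 3.

3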